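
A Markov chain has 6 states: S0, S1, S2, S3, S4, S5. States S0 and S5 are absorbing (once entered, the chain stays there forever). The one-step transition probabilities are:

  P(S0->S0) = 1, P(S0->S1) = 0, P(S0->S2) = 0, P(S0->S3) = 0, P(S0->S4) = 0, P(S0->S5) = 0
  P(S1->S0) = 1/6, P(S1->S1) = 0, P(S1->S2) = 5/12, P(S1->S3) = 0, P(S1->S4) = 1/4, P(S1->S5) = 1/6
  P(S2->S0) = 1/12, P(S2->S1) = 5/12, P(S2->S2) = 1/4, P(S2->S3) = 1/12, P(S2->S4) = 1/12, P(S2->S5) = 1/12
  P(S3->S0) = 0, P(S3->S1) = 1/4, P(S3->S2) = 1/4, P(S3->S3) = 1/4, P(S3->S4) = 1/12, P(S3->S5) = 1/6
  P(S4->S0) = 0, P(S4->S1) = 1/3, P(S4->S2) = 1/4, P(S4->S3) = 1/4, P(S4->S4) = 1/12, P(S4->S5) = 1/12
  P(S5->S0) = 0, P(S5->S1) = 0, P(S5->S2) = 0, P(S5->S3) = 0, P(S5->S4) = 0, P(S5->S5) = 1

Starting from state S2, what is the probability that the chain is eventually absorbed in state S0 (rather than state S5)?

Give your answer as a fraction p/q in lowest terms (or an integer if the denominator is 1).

Answer: 2141/4948

Derivation:
Let a_i = P(absorbed in S0 | start in state i).
Boundary conditions: a_S0 = 1, a_S5 = 0.
For each transient state i, a_i = sum_j P(i->j) * a_j:
  a_S1 = 1/6*a_S0 + 0*a_S1 + 5/12*a_S2 + 0*a_S3 + 1/4*a_S4 + 1/6*a_S5
  a_S2 = 1/12*a_S0 + 5/12*a_S1 + 1/4*a_S2 + 1/12*a_S3 + 1/12*a_S4 + 1/12*a_S5
  a_S3 = 0*a_S0 + 1/4*a_S1 + 1/4*a_S2 + 1/4*a_S3 + 1/12*a_S4 + 1/6*a_S5
  a_S4 = 0*a_S0 + 1/3*a_S1 + 1/4*a_S2 + 1/4*a_S3 + 1/12*a_S4 + 1/12*a_S5

Substituting a_S0 = 1 and a_S5 = 0, rearrange to (I - Q) a = r where r[i] = P(i -> S0):
  [1, -5/12, 0, -1/4] . (a_S1, a_S2, a_S3, a_S4) = 1/6
  [-5/12, 3/4, -1/12, -1/12] . (a_S1, a_S2, a_S3, a_S4) = 1/12
  [-1/4, -1/4, 3/4, -1/12] . (a_S1, a_S2, a_S3, a_S4) = 0
  [-1/3, -1/4, -1/4, 11/12] . (a_S1, a_S2, a_S3, a_S4) = 0

Solving yields:
  a_S1 = 543/1237
  a_S2 = 2141/4948
  a_S3 = 410/1237
  a_S4 = 1821/4948

Starting state is S2, so the absorption probability is a_S2 = 2141/4948.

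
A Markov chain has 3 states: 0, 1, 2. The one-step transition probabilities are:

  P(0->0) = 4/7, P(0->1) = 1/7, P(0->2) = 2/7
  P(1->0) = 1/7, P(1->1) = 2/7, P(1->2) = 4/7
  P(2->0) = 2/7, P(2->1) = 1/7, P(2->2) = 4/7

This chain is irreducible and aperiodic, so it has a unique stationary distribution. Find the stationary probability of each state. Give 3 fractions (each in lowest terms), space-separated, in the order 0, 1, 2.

The stationary distribution satisfies pi = pi * P, i.e.:
  pi_0 = 4/7*pi_0 + 1/7*pi_1 + 2/7*pi_2
  pi_1 = 1/7*pi_0 + 2/7*pi_1 + 1/7*pi_2
  pi_2 = 2/7*pi_0 + 4/7*pi_1 + 4/7*pi_2
with normalization: pi_0 + pi_1 + pi_2 = 1.

Using the first 2 balance equations plus normalization, the linear system A*pi = b is:
  [-3/7, 1/7, 2/7] . pi = 0
  [1/7, -5/7, 1/7] . pi = 0
  [1, 1, 1] . pi = 1

Solving yields:
  pi_0 = 11/30
  pi_1 = 1/6
  pi_2 = 7/15

Verification (pi * P):
  11/30*4/7 + 1/6*1/7 + 7/15*2/7 = 11/30 = pi_0  (ok)
  11/30*1/7 + 1/6*2/7 + 7/15*1/7 = 1/6 = pi_1  (ok)
  11/30*2/7 + 1/6*4/7 + 7/15*4/7 = 7/15 = pi_2  (ok)

Answer: 11/30 1/6 7/15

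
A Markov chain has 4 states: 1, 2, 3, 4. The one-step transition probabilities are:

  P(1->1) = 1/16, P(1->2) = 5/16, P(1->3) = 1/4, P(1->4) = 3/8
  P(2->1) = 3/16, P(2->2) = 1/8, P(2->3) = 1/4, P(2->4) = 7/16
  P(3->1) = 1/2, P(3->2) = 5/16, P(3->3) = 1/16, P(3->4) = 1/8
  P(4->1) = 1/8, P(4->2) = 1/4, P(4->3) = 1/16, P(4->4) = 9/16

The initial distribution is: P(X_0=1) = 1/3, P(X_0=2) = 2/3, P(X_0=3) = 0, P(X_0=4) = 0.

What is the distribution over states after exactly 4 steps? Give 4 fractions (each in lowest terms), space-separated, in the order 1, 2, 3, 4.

Propagating the distribution step by step (d_{t+1} = d_t * P):
d_0 = (1=1/3, 2=2/3, 3=0, 4=0)
  d_1[1] = 1/3*1/16 + 2/3*3/16 + 0*1/2 + 0*1/8 = 7/48
  d_1[2] = 1/3*5/16 + 2/3*1/8 + 0*5/16 + 0*1/4 = 3/16
  d_1[3] = 1/3*1/4 + 2/3*1/4 + 0*1/16 + 0*1/16 = 1/4
  d_1[4] = 1/3*3/8 + 2/3*7/16 + 0*1/8 + 0*9/16 = 5/12
d_1 = (1=7/48, 2=3/16, 3=1/4, 4=5/12)
  d_2[1] = 7/48*1/16 + 3/16*3/16 + 1/4*1/2 + 5/12*1/8 = 85/384
  d_2[2] = 7/48*5/16 + 3/16*1/8 + 1/4*5/16 + 5/12*1/4 = 193/768
  d_2[3] = 7/48*1/4 + 3/16*1/4 + 1/4*1/16 + 5/12*1/16 = 1/8
  d_2[4] = 7/48*3/8 + 3/16*7/16 + 1/4*1/8 + 5/12*9/16 = 103/256
d_2 = (1=85/384, 2=193/768, 3=1/8, 4=103/256)
  d_3[1] = 85/384*1/16 + 193/768*3/16 + 1/8*1/2 + 103/256*1/8 = 2135/12288
  d_3[2] = 85/384*5/16 + 193/768*1/8 + 1/8*5/16 + 103/256*1/4 = 123/512
  d_3[3] = 85/384*1/4 + 193/768*1/4 + 1/8*1/16 + 103/256*1/16 = 619/4096
  d_3[4] = 85/384*3/8 + 193/768*7/16 + 1/8*1/8 + 103/256*9/16 = 167/384
d_3 = (1=2135/12288, 2=123/512, 3=619/4096, 4=167/384)
  d_4[1] = 2135/12288*1/16 + 123/512*3/16 + 619/4096*1/2 + 167/384*1/8 = 36535/196608
  d_4[2] = 2135/12288*5/16 + 123/512*1/8 + 619/4096*5/16 + 167/384*1/4 = 5905/24576
  d_4[3] = 2135/12288*1/4 + 123/512*1/4 + 619/4096*1/16 + 167/384*1/16 = 9183/65536
  d_4[4] = 2135/12288*3/8 + 123/512*7/16 + 619/4096*1/8 + 167/384*9/16 = 7107/16384
d_4 = (1=36535/196608, 2=5905/24576, 3=9183/65536, 4=7107/16384)

Answer: 36535/196608 5905/24576 9183/65536 7107/16384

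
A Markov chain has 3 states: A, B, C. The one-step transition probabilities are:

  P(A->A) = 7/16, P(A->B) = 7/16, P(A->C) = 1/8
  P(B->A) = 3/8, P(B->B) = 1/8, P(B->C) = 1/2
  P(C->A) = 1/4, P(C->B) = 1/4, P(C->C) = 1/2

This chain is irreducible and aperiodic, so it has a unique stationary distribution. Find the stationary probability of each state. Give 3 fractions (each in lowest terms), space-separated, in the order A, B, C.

The stationary distribution satisfies pi = pi * P, i.e.:
  pi_A = 7/16*pi_A + 3/8*pi_B + 1/4*pi_C
  pi_B = 7/16*pi_A + 1/8*pi_B + 1/4*pi_C
  pi_C = 1/8*pi_A + 1/2*pi_B + 1/2*pi_C
with normalization: pi_A + pi_B + pi_C = 1.

Using the first 2 balance equations plus normalization, the linear system A*pi = b is:
  [-9/16, 3/8, 1/4] . pi = 0
  [7/16, -7/8, 1/4] . pi = 0
  [1, 1, 1] . pi = 1

Solving yields:
  pi_A = 20/57
  pi_B = 16/57
  pi_C = 7/19

Verification (pi * P):
  20/57*7/16 + 16/57*3/8 + 7/19*1/4 = 20/57 = pi_A  (ok)
  20/57*7/16 + 16/57*1/8 + 7/19*1/4 = 16/57 = pi_B  (ok)
  20/57*1/8 + 16/57*1/2 + 7/19*1/2 = 7/19 = pi_C  (ok)

Answer: 20/57 16/57 7/19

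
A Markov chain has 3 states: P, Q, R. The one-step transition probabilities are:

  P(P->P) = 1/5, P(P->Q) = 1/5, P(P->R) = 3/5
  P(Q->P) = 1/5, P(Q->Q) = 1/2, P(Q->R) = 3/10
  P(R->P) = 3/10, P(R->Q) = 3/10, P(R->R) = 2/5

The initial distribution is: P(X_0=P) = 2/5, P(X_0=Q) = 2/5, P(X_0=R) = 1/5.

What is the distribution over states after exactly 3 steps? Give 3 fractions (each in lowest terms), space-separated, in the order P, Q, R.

Answer: 241/1000 431/1250 2071/5000

Derivation:
Propagating the distribution step by step (d_{t+1} = d_t * P):
d_0 = (P=2/5, Q=2/5, R=1/5)
  d_1[P] = 2/5*1/5 + 2/5*1/5 + 1/5*3/10 = 11/50
  d_1[Q] = 2/5*1/5 + 2/5*1/2 + 1/5*3/10 = 17/50
  d_1[R] = 2/5*3/5 + 2/5*3/10 + 1/5*2/5 = 11/25
d_1 = (P=11/50, Q=17/50, R=11/25)
  d_2[P] = 11/50*1/5 + 17/50*1/5 + 11/25*3/10 = 61/250
  d_2[Q] = 11/50*1/5 + 17/50*1/2 + 11/25*3/10 = 173/500
  d_2[R] = 11/50*3/5 + 17/50*3/10 + 11/25*2/5 = 41/100
d_2 = (P=61/250, Q=173/500, R=41/100)
  d_3[P] = 61/250*1/5 + 173/500*1/5 + 41/100*3/10 = 241/1000
  d_3[Q] = 61/250*1/5 + 173/500*1/2 + 41/100*3/10 = 431/1250
  d_3[R] = 61/250*3/5 + 173/500*3/10 + 41/100*2/5 = 2071/5000
d_3 = (P=241/1000, Q=431/1250, R=2071/5000)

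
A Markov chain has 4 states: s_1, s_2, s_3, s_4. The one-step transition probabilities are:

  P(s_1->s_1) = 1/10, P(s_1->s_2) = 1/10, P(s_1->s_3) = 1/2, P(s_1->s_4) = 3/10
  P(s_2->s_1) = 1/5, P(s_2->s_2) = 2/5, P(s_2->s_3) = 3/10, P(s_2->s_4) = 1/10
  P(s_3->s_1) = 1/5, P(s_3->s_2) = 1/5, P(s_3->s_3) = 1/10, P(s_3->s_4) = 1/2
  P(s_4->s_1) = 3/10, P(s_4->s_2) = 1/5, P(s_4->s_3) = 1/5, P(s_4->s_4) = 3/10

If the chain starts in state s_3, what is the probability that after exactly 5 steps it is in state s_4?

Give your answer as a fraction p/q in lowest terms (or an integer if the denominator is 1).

Computing P^5 by repeated multiplication:
P^1 =
  s_1: [1/10, 1/10, 1/2, 3/10]
  s_2: [1/5, 2/5, 3/10, 1/10]
  s_3: [1/5, 1/5, 1/10, 1/2]
  s_4: [3/10, 1/5, 1/5, 3/10]
P^2 =
  s_1: [11/50, 21/100, 19/100, 19/50]
  s_2: [19/100, 13/50, 27/100, 7/25]
  s_3: [23/100, 11/50, 27/100, 7/25]
  s_4: [1/5, 21/100, 29/100, 3/10]
P^3 =
  s_1: [27/125, 11/50, 67/250, 37/125]
  s_2: [209/1000, 233/1000, 32/125, 151/500]
  s_3: [41/200, 221/1000, 33/125, 31/100]
  s_4: [21/100, 111/500, 63/250, 79/250]
P^4 =
  s_1: [26/125, 139/625, 13/50, 387/1250]
  s_2: [2093/10000, 2257/10000, 651/2500, 1523/5000]
  s_3: [421/2000, 2237/10000, 643/2500, 1543/5000]
  s_4: [1053/5000, 1117/5000, 13/50, 153/500]
P^5 =
  s_1: [2627/12500, 699/3125, 3233/12500, 961/3125]
  s_2: [20953/100000, 22421/100000, 6483/25000, 15347/50000]
  s_3: [20981/100000, 22369/100000, 1299/5000, 3067/10000]
  s_4: [10477/50000, 11181/50000, 811/3125, 7683/25000]

(P^5)[s_3 -> s_4] = 3067/10000

Answer: 3067/10000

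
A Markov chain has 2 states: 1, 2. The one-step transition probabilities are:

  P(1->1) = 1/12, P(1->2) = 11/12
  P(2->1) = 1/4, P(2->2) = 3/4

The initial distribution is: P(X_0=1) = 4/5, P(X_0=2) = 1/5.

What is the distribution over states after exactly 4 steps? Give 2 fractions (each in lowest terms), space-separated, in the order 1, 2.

Answer: 2783/12960 10177/12960

Derivation:
Propagating the distribution step by step (d_{t+1} = d_t * P):
d_0 = (1=4/5, 2=1/5)
  d_1[1] = 4/5*1/12 + 1/5*1/4 = 7/60
  d_1[2] = 4/5*11/12 + 1/5*3/4 = 53/60
d_1 = (1=7/60, 2=53/60)
  d_2[1] = 7/60*1/12 + 53/60*1/4 = 83/360
  d_2[2] = 7/60*11/12 + 53/60*3/4 = 277/360
d_2 = (1=83/360, 2=277/360)
  d_3[1] = 83/360*1/12 + 277/360*1/4 = 457/2160
  d_3[2] = 83/360*11/12 + 277/360*3/4 = 1703/2160
d_3 = (1=457/2160, 2=1703/2160)
  d_4[1] = 457/2160*1/12 + 1703/2160*1/4 = 2783/12960
  d_4[2] = 457/2160*11/12 + 1703/2160*3/4 = 10177/12960
d_4 = (1=2783/12960, 2=10177/12960)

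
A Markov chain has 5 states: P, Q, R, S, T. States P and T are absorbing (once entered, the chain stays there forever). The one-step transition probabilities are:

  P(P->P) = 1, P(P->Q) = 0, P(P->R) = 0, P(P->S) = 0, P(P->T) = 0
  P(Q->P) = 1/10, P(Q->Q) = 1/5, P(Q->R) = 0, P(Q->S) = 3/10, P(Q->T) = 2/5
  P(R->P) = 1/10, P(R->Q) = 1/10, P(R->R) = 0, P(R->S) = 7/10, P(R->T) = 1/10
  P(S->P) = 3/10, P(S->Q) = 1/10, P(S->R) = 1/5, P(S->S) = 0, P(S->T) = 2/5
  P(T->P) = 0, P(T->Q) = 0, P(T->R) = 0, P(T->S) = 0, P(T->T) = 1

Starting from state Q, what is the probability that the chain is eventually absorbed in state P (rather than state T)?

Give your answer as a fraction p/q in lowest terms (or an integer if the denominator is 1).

Answer: 91/326

Derivation:
Let a_i = P(absorbed in P | start in state i).
Boundary conditions: a_P = 1, a_T = 0.
For each transient state i, a_i = sum_j P(i->j) * a_j:
  a_Q = 1/10*a_P + 1/5*a_Q + 0*a_R + 3/10*a_S + 2/5*a_T
  a_R = 1/10*a_P + 1/10*a_Q + 0*a_R + 7/10*a_S + 1/10*a_T
  a_S = 3/10*a_P + 1/10*a_Q + 1/5*a_R + 0*a_S + 2/5*a_T

Substituting a_P = 1 and a_T = 0, rearrange to (I - Q) a = r where r[i] = P(i -> P):
  [4/5, 0, -3/10] . (a_Q, a_R, a_S) = 1/10
  [-1/10, 1, -7/10] . (a_Q, a_R, a_S) = 1/10
  [-1/10, -1/5, 1] . (a_Q, a_R, a_S) = 3/10

Solving yields:
  a_Q = 91/326
  a_R = 271/652
  a_S = 67/163

Starting state is Q, so the absorption probability is a_Q = 91/326.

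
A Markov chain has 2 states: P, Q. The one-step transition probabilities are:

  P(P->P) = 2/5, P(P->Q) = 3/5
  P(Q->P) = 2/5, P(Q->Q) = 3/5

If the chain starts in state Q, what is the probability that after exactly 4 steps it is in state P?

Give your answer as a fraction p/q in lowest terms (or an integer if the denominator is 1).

Answer: 2/5

Derivation:
Computing P^4 by repeated multiplication:
P^1 =
  P: [2/5, 3/5]
  Q: [2/5, 3/5]
P^2 =
  P: [2/5, 3/5]
  Q: [2/5, 3/5]
P^3 =
  P: [2/5, 3/5]
  Q: [2/5, 3/5]
P^4 =
  P: [2/5, 3/5]
  Q: [2/5, 3/5]

(P^4)[Q -> P] = 2/5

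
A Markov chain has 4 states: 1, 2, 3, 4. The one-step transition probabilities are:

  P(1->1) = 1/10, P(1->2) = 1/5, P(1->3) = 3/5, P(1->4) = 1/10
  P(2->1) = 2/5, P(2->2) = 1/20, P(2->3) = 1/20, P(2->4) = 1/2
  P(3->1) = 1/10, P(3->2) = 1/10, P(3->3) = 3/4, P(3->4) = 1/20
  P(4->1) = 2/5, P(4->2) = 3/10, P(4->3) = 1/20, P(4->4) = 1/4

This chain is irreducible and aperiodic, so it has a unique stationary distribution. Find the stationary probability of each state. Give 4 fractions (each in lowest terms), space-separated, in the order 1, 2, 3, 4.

The stationary distribution satisfies pi = pi * P, i.e.:
  pi_1 = 1/10*pi_1 + 2/5*pi_2 + 1/10*pi_3 + 2/5*pi_4
  pi_2 = 1/5*pi_1 + 1/20*pi_2 + 1/10*pi_3 + 3/10*pi_4
  pi_3 = 3/5*pi_1 + 1/20*pi_2 + 3/4*pi_3 + 1/20*pi_4
  pi_4 = 1/10*pi_1 + 1/2*pi_2 + 1/20*pi_3 + 1/4*pi_4
with normalization: pi_1 + pi_2 + pi_3 + pi_4 = 1.

Using the first 3 balance equations plus normalization, the linear system A*pi = b is:
  [-9/10, 2/5, 1/10, 2/5] . pi = 0
  [1/5, -19/20, 1/10, 3/10] . pi = 0
  [3/5, 1/20, -1/4, 1/20] . pi = 0
  [1, 1, 1, 1] . pi = 1

Solving yields:
  pi_1 = 7/37
  pi_2 = 132/925
  pi_3 = 19/37
  pi_4 = 143/925

Verification (pi * P):
  7/37*1/10 + 132/925*2/5 + 19/37*1/10 + 143/925*2/5 = 7/37 = pi_1  (ok)
  7/37*1/5 + 132/925*1/20 + 19/37*1/10 + 143/925*3/10 = 132/925 = pi_2  (ok)
  7/37*3/5 + 132/925*1/20 + 19/37*3/4 + 143/925*1/20 = 19/37 = pi_3  (ok)
  7/37*1/10 + 132/925*1/2 + 19/37*1/20 + 143/925*1/4 = 143/925 = pi_4  (ok)

Answer: 7/37 132/925 19/37 143/925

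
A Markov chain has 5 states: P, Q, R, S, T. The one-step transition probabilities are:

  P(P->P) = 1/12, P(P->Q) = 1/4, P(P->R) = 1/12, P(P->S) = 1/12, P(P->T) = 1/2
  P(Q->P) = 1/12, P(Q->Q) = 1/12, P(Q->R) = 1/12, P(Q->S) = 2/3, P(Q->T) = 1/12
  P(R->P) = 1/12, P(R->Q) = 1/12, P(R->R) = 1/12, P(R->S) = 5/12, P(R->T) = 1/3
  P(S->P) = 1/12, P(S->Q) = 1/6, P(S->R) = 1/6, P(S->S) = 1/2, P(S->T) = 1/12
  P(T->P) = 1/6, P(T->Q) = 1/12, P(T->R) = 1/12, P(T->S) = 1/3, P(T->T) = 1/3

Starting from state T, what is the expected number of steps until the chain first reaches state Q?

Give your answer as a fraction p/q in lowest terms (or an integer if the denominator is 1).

Answer: 9048/1213

Derivation:
Let h_i = expected steps to first reach Q from state i.
Boundary: h_Q = 0.
First-step equations for the other states:
  h_P = 1 + 1/12*h_P + 1/4*h_Q + 1/12*h_R + 1/12*h_S + 1/2*h_T
  h_R = 1 + 1/12*h_P + 1/12*h_Q + 1/12*h_R + 5/12*h_S + 1/3*h_T
  h_S = 1 + 1/12*h_P + 1/6*h_Q + 1/6*h_R + 1/2*h_S + 1/12*h_T
  h_T = 1 + 1/6*h_P + 1/12*h_Q + 1/12*h_R + 1/3*h_S + 1/3*h_T

Substituting h_Q = 0 and rearranging gives the linear system (I - Q) h = 1:
  [11/12, -1/12, -1/12, -1/2] . (h_P, h_R, h_S, h_T) = 1
  [-1/12, 11/12, -5/12, -1/3] . (h_P, h_R, h_S, h_T) = 1
  [-1/12, -1/6, 1/2, -1/12] . (h_P, h_R, h_S, h_T) = 1
  [-1/6, -1/12, -1/3, 2/3] . (h_P, h_R, h_S, h_T) = 1

Solving yields:
  h_P = 7836/1213
  h_R = 9084/1213
  h_S = 8268/1213
  h_T = 9048/1213

Starting state is T, so the expected hitting time is h_T = 9048/1213.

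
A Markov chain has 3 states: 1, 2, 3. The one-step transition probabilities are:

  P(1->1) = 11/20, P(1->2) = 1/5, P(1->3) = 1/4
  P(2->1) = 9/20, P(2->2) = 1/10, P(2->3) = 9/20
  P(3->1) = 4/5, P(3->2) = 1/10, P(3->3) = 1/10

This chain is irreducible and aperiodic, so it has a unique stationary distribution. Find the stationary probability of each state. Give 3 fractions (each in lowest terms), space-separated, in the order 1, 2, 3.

Answer: 153/257 41/257 63/257

Derivation:
The stationary distribution satisfies pi = pi * P, i.e.:
  pi_1 = 11/20*pi_1 + 9/20*pi_2 + 4/5*pi_3
  pi_2 = 1/5*pi_1 + 1/10*pi_2 + 1/10*pi_3
  pi_3 = 1/4*pi_1 + 9/20*pi_2 + 1/10*pi_3
with normalization: pi_1 + pi_2 + pi_3 = 1.

Using the first 2 balance equations plus normalization, the linear system A*pi = b is:
  [-9/20, 9/20, 4/5] . pi = 0
  [1/5, -9/10, 1/10] . pi = 0
  [1, 1, 1] . pi = 1

Solving yields:
  pi_1 = 153/257
  pi_2 = 41/257
  pi_3 = 63/257

Verification (pi * P):
  153/257*11/20 + 41/257*9/20 + 63/257*4/5 = 153/257 = pi_1  (ok)
  153/257*1/5 + 41/257*1/10 + 63/257*1/10 = 41/257 = pi_2  (ok)
  153/257*1/4 + 41/257*9/20 + 63/257*1/10 = 63/257 = pi_3  (ok)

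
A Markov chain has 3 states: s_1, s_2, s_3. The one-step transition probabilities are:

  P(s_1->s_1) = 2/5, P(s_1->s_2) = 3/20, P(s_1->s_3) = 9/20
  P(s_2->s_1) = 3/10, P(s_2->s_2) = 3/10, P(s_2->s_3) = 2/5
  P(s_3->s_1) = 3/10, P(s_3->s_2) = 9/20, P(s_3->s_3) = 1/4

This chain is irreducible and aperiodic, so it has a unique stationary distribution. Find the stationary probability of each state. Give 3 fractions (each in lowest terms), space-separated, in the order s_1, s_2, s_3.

Answer: 1/3 7/23 25/69

Derivation:
The stationary distribution satisfies pi = pi * P, i.e.:
  pi_s_1 = 2/5*pi_s_1 + 3/10*pi_s_2 + 3/10*pi_s_3
  pi_s_2 = 3/20*pi_s_1 + 3/10*pi_s_2 + 9/20*pi_s_3
  pi_s_3 = 9/20*pi_s_1 + 2/5*pi_s_2 + 1/4*pi_s_3
with normalization: pi_s_1 + pi_s_2 + pi_s_3 = 1.

Using the first 2 balance equations plus normalization, the linear system A*pi = b is:
  [-3/5, 3/10, 3/10] . pi = 0
  [3/20, -7/10, 9/20] . pi = 0
  [1, 1, 1] . pi = 1

Solving yields:
  pi_s_1 = 1/3
  pi_s_2 = 7/23
  pi_s_3 = 25/69

Verification (pi * P):
  1/3*2/5 + 7/23*3/10 + 25/69*3/10 = 1/3 = pi_s_1  (ok)
  1/3*3/20 + 7/23*3/10 + 25/69*9/20 = 7/23 = pi_s_2  (ok)
  1/3*9/20 + 7/23*2/5 + 25/69*1/4 = 25/69 = pi_s_3  (ok)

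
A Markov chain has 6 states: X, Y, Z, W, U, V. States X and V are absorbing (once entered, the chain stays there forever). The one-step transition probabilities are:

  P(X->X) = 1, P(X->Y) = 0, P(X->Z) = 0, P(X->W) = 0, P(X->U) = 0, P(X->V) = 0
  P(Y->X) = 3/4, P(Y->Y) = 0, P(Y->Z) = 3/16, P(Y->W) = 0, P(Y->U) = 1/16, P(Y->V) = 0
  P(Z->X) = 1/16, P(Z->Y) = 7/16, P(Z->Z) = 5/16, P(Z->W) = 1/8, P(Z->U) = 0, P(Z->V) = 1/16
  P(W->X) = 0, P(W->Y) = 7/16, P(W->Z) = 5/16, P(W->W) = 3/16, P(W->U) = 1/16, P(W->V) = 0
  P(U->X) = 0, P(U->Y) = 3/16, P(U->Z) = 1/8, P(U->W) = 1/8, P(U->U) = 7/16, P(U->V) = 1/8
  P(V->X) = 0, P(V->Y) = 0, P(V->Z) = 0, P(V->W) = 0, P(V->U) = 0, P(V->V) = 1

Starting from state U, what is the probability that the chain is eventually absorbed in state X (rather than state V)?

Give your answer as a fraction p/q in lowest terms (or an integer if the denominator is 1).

Let a_i = P(absorbed in X | start in state i).
Boundary conditions: a_X = 1, a_V = 0.
For each transient state i, a_i = sum_j P(i->j) * a_j:
  a_Y = 3/4*a_X + 0*a_Y + 3/16*a_Z + 0*a_W + 1/16*a_U + 0*a_V
  a_Z = 1/16*a_X + 7/16*a_Y + 5/16*a_Z + 1/8*a_W + 0*a_U + 1/16*a_V
  a_W = 0*a_X + 7/16*a_Y + 5/16*a_Z + 3/16*a_W + 1/16*a_U + 0*a_V
  a_U = 0*a_X + 3/16*a_Y + 1/8*a_Z + 1/8*a_W + 7/16*a_U + 1/8*a_V

Substituting a_X = 1 and a_V = 0, rearrange to (I - Q) a = r where r[i] = P(i -> X):
  [1, -3/16, 0, -1/16] . (a_Y, a_Z, a_W, a_U) = 3/4
  [-7/16, 11/16, -1/8, 0] . (a_Y, a_Z, a_W, a_U) = 1/16
  [-7/16, -5/16, 13/16, -1/16] . (a_Y, a_Z, a_W, a_U) = 0
  [-3/16, -1/8, -1/8, 9/16] . (a_Y, a_Z, a_W, a_U) = 0

Solving yields:
  a_Y = 14433/15092
  a_Z = 13031/15092
  a_W = 13609/15092
  a_U = 219/308

Starting state is U, so the absorption probability is a_U = 219/308.

Answer: 219/308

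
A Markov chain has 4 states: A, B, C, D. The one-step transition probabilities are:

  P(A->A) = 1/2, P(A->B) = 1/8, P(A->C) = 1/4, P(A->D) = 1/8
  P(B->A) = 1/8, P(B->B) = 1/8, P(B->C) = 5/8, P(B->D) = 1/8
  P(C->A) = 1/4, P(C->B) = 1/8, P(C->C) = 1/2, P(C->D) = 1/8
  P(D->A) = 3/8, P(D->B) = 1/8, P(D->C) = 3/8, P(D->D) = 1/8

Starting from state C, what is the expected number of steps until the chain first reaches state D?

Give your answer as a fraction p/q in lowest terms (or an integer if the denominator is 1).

Answer: 8

Derivation:
Let h_i = expected steps to first reach D from state i.
Boundary: h_D = 0.
First-step equations for the other states:
  h_A = 1 + 1/2*h_A + 1/8*h_B + 1/4*h_C + 1/8*h_D
  h_B = 1 + 1/8*h_A + 1/8*h_B + 5/8*h_C + 1/8*h_D
  h_C = 1 + 1/4*h_A + 1/8*h_B + 1/2*h_C + 1/8*h_D

Substituting h_D = 0 and rearranging gives the linear system (I - Q) h = 1:
  [1/2, -1/8, -1/4] . (h_A, h_B, h_C) = 1
  [-1/8, 7/8, -5/8] . (h_A, h_B, h_C) = 1
  [-1/4, -1/8, 1/2] . (h_A, h_B, h_C) = 1

Solving yields:
  h_A = 8
  h_B = 8
  h_C = 8

Starting state is C, so the expected hitting time is h_C = 8.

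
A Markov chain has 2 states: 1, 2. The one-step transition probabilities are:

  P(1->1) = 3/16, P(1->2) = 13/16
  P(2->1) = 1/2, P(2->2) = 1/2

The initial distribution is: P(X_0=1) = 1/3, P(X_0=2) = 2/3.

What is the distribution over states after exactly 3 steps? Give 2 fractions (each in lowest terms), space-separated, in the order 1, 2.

Propagating the distribution step by step (d_{t+1} = d_t * P):
d_0 = (1=1/3, 2=2/3)
  d_1[1] = 1/3*3/16 + 2/3*1/2 = 19/48
  d_1[2] = 1/3*13/16 + 2/3*1/2 = 29/48
d_1 = (1=19/48, 2=29/48)
  d_2[1] = 19/48*3/16 + 29/48*1/2 = 289/768
  d_2[2] = 19/48*13/16 + 29/48*1/2 = 479/768
d_2 = (1=289/768, 2=479/768)
  d_3[1] = 289/768*3/16 + 479/768*1/2 = 4699/12288
  d_3[2] = 289/768*13/16 + 479/768*1/2 = 7589/12288
d_3 = (1=4699/12288, 2=7589/12288)

Answer: 4699/12288 7589/12288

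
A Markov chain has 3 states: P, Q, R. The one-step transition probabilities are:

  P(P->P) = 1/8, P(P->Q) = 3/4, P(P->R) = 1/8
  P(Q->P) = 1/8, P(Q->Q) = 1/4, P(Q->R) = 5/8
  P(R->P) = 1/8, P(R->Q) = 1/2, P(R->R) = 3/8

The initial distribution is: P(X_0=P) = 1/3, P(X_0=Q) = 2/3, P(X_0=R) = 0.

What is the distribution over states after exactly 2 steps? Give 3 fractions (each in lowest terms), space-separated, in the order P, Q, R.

Answer: 1/8 41/96 43/96

Derivation:
Propagating the distribution step by step (d_{t+1} = d_t * P):
d_0 = (P=1/3, Q=2/3, R=0)
  d_1[P] = 1/3*1/8 + 2/3*1/8 + 0*1/8 = 1/8
  d_1[Q] = 1/3*3/4 + 2/3*1/4 + 0*1/2 = 5/12
  d_1[R] = 1/3*1/8 + 2/3*5/8 + 0*3/8 = 11/24
d_1 = (P=1/8, Q=5/12, R=11/24)
  d_2[P] = 1/8*1/8 + 5/12*1/8 + 11/24*1/8 = 1/8
  d_2[Q] = 1/8*3/4 + 5/12*1/4 + 11/24*1/2 = 41/96
  d_2[R] = 1/8*1/8 + 5/12*5/8 + 11/24*3/8 = 43/96
d_2 = (P=1/8, Q=41/96, R=43/96)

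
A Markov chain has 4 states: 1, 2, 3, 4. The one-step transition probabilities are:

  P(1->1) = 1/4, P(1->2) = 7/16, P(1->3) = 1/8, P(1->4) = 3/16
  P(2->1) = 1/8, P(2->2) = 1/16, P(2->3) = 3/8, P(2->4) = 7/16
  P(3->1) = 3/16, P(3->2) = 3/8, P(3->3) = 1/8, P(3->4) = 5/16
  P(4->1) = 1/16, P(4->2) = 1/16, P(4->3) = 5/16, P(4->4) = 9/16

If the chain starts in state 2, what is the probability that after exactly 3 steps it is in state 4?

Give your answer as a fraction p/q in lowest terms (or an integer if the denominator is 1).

Answer: 875/2048

Derivation:
Computing P^3 by repeated multiplication:
P^1 =
  1: [1/4, 7/16, 1/8, 3/16]
  2: [1/8, 1/16, 3/8, 7/16]
  3: [3/16, 3/8, 1/8, 5/16]
  4: [1/16, 1/16, 5/16, 9/16]
P^2 =
  1: [39/256, 25/128, 69/256, 49/128]
  2: [35/256, 29/128, 57/256, 53/128]
  3: [35/256, 11/64, 71/256, 53/128]
  4: [15/128, 47/256, 63/256, 29/64]
P^3 =
  1: [561/4096, 835/4096, 503/2048, 847/2048]
  2: [533/4096, 751/4096, 531/2048, 875/2048]
  3: [547/4096, 821/4096, 503/2048, 861/2048]
  4: [519/4096, 751/4096, 131/512, 889/2048]

(P^3)[2 -> 4] = 875/2048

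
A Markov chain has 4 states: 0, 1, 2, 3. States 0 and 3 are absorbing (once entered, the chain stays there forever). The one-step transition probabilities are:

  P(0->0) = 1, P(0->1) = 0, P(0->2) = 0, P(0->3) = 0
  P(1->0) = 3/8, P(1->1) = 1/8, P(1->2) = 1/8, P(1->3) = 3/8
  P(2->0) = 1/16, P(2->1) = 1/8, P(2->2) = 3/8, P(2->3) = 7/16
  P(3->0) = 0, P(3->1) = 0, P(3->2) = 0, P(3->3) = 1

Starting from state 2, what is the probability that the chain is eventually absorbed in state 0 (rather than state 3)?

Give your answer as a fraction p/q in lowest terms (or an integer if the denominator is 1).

Answer: 13/68

Derivation:
Let a_i = P(absorbed in 0 | start in state i).
Boundary conditions: a_0 = 1, a_3 = 0.
For each transient state i, a_i = sum_j P(i->j) * a_j:
  a_1 = 3/8*a_0 + 1/8*a_1 + 1/8*a_2 + 3/8*a_3
  a_2 = 1/16*a_0 + 1/8*a_1 + 3/8*a_2 + 7/16*a_3

Substituting a_0 = 1 and a_3 = 0, rearrange to (I - Q) a = r where r[i] = P(i -> 0):
  [7/8, -1/8] . (a_1, a_2) = 3/8
  [-1/8, 5/8] . (a_1, a_2) = 1/16

Solving yields:
  a_1 = 31/68
  a_2 = 13/68

Starting state is 2, so the absorption probability is a_2 = 13/68.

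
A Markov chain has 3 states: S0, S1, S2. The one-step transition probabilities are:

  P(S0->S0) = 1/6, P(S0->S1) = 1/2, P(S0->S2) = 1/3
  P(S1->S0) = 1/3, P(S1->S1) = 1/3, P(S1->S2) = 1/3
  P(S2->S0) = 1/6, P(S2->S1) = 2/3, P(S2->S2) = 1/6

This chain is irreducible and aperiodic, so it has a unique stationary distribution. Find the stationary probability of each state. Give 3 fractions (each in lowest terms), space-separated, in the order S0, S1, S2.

The stationary distribution satisfies pi = pi * P, i.e.:
  pi_S0 = 1/6*pi_S0 + 1/3*pi_S1 + 1/6*pi_S2
  pi_S1 = 1/2*pi_S0 + 1/3*pi_S1 + 2/3*pi_S2
  pi_S2 = 1/3*pi_S0 + 1/3*pi_S1 + 1/6*pi_S2
with normalization: pi_S0 + pi_S1 + pi_S2 = 1.

Using the first 2 balance equations plus normalization, the linear system A*pi = b is:
  [-5/6, 1/3, 1/6] . pi = 0
  [1/2, -2/3, 2/3] . pi = 0
  [1, 1, 1] . pi = 1

Solving yields:
  pi_S0 = 12/49
  pi_S1 = 23/49
  pi_S2 = 2/7

Verification (pi * P):
  12/49*1/6 + 23/49*1/3 + 2/7*1/6 = 12/49 = pi_S0  (ok)
  12/49*1/2 + 23/49*1/3 + 2/7*2/3 = 23/49 = pi_S1  (ok)
  12/49*1/3 + 23/49*1/3 + 2/7*1/6 = 2/7 = pi_S2  (ok)

Answer: 12/49 23/49 2/7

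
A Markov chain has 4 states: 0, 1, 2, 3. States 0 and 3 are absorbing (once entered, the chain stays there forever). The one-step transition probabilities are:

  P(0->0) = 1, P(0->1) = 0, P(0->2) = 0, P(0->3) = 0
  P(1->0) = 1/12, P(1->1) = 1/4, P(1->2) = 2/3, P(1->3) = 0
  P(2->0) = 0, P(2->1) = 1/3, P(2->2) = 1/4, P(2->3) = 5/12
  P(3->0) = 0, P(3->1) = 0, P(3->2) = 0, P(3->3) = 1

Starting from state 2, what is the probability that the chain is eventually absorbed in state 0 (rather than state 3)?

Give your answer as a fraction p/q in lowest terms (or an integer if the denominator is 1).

Let a_i = P(absorbed in 0 | start in state i).
Boundary conditions: a_0 = 1, a_3 = 0.
For each transient state i, a_i = sum_j P(i->j) * a_j:
  a_1 = 1/12*a_0 + 1/4*a_1 + 2/3*a_2 + 0*a_3
  a_2 = 0*a_0 + 1/3*a_1 + 1/4*a_2 + 5/12*a_3

Substituting a_0 = 1 and a_3 = 0, rearrange to (I - Q) a = r where r[i] = P(i -> 0):
  [3/4, -2/3] . (a_1, a_2) = 1/12
  [-1/3, 3/4] . (a_1, a_2) = 0

Solving yields:
  a_1 = 9/49
  a_2 = 4/49

Starting state is 2, so the absorption probability is a_2 = 4/49.

Answer: 4/49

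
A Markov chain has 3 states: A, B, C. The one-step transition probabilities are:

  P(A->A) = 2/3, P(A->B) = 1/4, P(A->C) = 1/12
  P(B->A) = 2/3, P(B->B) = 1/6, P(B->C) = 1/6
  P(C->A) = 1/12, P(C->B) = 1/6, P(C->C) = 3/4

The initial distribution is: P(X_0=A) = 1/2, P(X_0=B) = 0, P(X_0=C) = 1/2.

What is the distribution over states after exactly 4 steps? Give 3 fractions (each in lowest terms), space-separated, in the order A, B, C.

Answer: 19129/41472 8453/41472 2315/6912

Derivation:
Propagating the distribution step by step (d_{t+1} = d_t * P):
d_0 = (A=1/2, B=0, C=1/2)
  d_1[A] = 1/2*2/3 + 0*2/3 + 1/2*1/12 = 3/8
  d_1[B] = 1/2*1/4 + 0*1/6 + 1/2*1/6 = 5/24
  d_1[C] = 1/2*1/12 + 0*1/6 + 1/2*3/4 = 5/12
d_1 = (A=3/8, B=5/24, C=5/12)
  d_2[A] = 3/8*2/3 + 5/24*2/3 + 5/12*1/12 = 61/144
  d_2[B] = 3/8*1/4 + 5/24*1/6 + 5/12*1/6 = 19/96
  d_2[C] = 3/8*1/12 + 5/24*1/6 + 5/12*3/4 = 109/288
d_2 = (A=61/144, B=19/96, C=109/288)
  d_3[A] = 61/144*2/3 + 19/96*2/3 + 109/288*1/12 = 1541/3456
  d_3[B] = 61/144*1/4 + 19/96*1/6 + 109/288*1/6 = 349/1728
  d_3[C] = 61/144*1/12 + 19/96*1/6 + 109/288*3/4 = 1217/3456
d_3 = (A=1541/3456, B=349/1728, C=1217/3456)
  d_4[A] = 1541/3456*2/3 + 349/1728*2/3 + 1217/3456*1/12 = 19129/41472
  d_4[B] = 1541/3456*1/4 + 349/1728*1/6 + 1217/3456*1/6 = 8453/41472
  d_4[C] = 1541/3456*1/12 + 349/1728*1/6 + 1217/3456*3/4 = 2315/6912
d_4 = (A=19129/41472, B=8453/41472, C=2315/6912)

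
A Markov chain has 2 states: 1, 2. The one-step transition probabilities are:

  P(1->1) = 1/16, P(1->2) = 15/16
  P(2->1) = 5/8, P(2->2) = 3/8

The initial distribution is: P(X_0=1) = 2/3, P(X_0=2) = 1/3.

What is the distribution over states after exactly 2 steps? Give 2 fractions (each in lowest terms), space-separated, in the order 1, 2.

Propagating the distribution step by step (d_{t+1} = d_t * P):
d_0 = (1=2/3, 2=1/3)
  d_1[1] = 2/3*1/16 + 1/3*5/8 = 1/4
  d_1[2] = 2/3*15/16 + 1/3*3/8 = 3/4
d_1 = (1=1/4, 2=3/4)
  d_2[1] = 1/4*1/16 + 3/4*5/8 = 31/64
  d_2[2] = 1/4*15/16 + 3/4*3/8 = 33/64
d_2 = (1=31/64, 2=33/64)

Answer: 31/64 33/64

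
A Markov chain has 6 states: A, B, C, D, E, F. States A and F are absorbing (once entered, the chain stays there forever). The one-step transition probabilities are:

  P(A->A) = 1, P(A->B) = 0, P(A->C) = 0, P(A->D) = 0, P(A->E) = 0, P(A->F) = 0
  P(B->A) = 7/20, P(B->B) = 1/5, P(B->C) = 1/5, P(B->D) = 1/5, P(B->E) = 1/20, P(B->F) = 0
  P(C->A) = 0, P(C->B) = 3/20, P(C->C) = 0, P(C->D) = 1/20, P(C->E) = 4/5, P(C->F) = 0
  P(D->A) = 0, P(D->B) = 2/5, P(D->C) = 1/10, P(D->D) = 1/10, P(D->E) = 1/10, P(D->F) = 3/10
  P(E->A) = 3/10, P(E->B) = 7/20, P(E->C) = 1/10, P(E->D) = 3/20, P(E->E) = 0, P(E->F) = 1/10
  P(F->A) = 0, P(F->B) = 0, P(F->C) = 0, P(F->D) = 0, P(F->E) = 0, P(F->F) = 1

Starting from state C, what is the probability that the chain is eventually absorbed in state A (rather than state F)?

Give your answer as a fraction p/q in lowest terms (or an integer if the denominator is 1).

Answer: 906/1247

Derivation:
Let a_i = P(absorbed in A | start in state i).
Boundary conditions: a_A = 1, a_F = 0.
For each transient state i, a_i = sum_j P(i->j) * a_j:
  a_B = 7/20*a_A + 1/5*a_B + 1/5*a_C + 1/5*a_D + 1/20*a_E + 0*a_F
  a_C = 0*a_A + 3/20*a_B + 0*a_C + 1/20*a_D + 4/5*a_E + 0*a_F
  a_D = 0*a_A + 2/5*a_B + 1/10*a_C + 1/10*a_D + 1/10*a_E + 3/10*a_F
  a_E = 3/10*a_A + 7/20*a_B + 1/10*a_C + 3/20*a_D + 0*a_E + 1/10*a_F

Substituting a_A = 1 and a_F = 0, rearrange to (I - Q) a = r where r[i] = P(i -> A):
  [4/5, -1/5, -1/5, -1/20] . (a_B, a_C, a_D, a_E) = 7/20
  [-3/20, 1, -1/20, -4/5] . (a_B, a_C, a_D, a_E) = 0
  [-2/5, -1/10, 9/10, -1/10] . (a_B, a_C, a_D, a_E) = 0
  [-7/20, -1/10, -3/20, 1] . (a_B, a_C, a_D, a_E) = 3/10

Solving yields:
  a_B = 23/29
  a_C = 906/1247
  a_D = 641/1247
  a_E = 907/1247

Starting state is C, so the absorption probability is a_C = 906/1247.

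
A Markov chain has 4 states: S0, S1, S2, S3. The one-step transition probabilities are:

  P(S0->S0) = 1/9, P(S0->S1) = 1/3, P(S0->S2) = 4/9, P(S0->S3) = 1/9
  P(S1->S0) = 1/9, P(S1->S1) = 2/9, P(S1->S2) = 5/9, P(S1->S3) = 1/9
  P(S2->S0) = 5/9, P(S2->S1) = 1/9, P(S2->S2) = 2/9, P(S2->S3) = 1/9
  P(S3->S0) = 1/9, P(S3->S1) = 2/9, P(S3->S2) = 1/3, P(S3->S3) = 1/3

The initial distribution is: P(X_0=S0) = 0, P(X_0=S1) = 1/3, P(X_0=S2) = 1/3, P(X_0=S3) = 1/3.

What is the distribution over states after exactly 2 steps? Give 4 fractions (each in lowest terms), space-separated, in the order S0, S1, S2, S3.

Propagating the distribution step by step (d_{t+1} = d_t * P):
d_0 = (S0=0, S1=1/3, S2=1/3, S3=1/3)
  d_1[S0] = 0*1/9 + 1/3*1/9 + 1/3*5/9 + 1/3*1/9 = 7/27
  d_1[S1] = 0*1/3 + 1/3*2/9 + 1/3*1/9 + 1/3*2/9 = 5/27
  d_1[S2] = 0*4/9 + 1/3*5/9 + 1/3*2/9 + 1/3*1/3 = 10/27
  d_1[S3] = 0*1/9 + 1/3*1/9 + 1/3*1/9 + 1/3*1/3 = 5/27
d_1 = (S0=7/27, S1=5/27, S2=10/27, S3=5/27)
  d_2[S0] = 7/27*1/9 + 5/27*1/9 + 10/27*5/9 + 5/27*1/9 = 67/243
  d_2[S1] = 7/27*1/3 + 5/27*2/9 + 10/27*1/9 + 5/27*2/9 = 17/81
  d_2[S2] = 7/27*4/9 + 5/27*5/9 + 10/27*2/9 + 5/27*1/3 = 88/243
  d_2[S3] = 7/27*1/9 + 5/27*1/9 + 10/27*1/9 + 5/27*1/3 = 37/243
d_2 = (S0=67/243, S1=17/81, S2=88/243, S3=37/243)

Answer: 67/243 17/81 88/243 37/243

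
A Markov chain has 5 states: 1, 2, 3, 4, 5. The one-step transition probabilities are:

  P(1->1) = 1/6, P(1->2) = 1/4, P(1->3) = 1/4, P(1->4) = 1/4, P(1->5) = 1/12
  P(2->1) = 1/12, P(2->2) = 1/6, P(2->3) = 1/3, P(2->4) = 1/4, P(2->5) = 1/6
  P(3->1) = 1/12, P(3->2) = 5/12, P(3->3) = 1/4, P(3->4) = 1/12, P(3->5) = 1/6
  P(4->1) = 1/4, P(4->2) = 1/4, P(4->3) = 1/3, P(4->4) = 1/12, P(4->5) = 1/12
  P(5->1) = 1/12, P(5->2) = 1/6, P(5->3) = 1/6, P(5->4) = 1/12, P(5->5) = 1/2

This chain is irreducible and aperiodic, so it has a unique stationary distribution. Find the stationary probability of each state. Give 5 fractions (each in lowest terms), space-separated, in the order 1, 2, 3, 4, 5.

Answer: 921/7849 4001/15698 2082/7849 1141/7849 3409/15698

Derivation:
The stationary distribution satisfies pi = pi * P, i.e.:
  pi_1 = 1/6*pi_1 + 1/12*pi_2 + 1/12*pi_3 + 1/4*pi_4 + 1/12*pi_5
  pi_2 = 1/4*pi_1 + 1/6*pi_2 + 5/12*pi_3 + 1/4*pi_4 + 1/6*pi_5
  pi_3 = 1/4*pi_1 + 1/3*pi_2 + 1/4*pi_3 + 1/3*pi_4 + 1/6*pi_5
  pi_4 = 1/4*pi_1 + 1/4*pi_2 + 1/12*pi_3 + 1/12*pi_4 + 1/12*pi_5
  pi_5 = 1/12*pi_1 + 1/6*pi_2 + 1/6*pi_3 + 1/12*pi_4 + 1/2*pi_5
with normalization: pi_1 + pi_2 + pi_3 + pi_4 + pi_5 = 1.

Using the first 4 balance equations plus normalization, the linear system A*pi = b is:
  [-5/6, 1/12, 1/12, 1/4, 1/12] . pi = 0
  [1/4, -5/6, 5/12, 1/4, 1/6] . pi = 0
  [1/4, 1/3, -3/4, 1/3, 1/6] . pi = 0
  [1/4, 1/4, 1/12, -11/12, 1/12] . pi = 0
  [1, 1, 1, 1, 1] . pi = 1

Solving yields:
  pi_1 = 921/7849
  pi_2 = 4001/15698
  pi_3 = 2082/7849
  pi_4 = 1141/7849
  pi_5 = 3409/15698

Verification (pi * P):
  921/7849*1/6 + 4001/15698*1/12 + 2082/7849*1/12 + 1141/7849*1/4 + 3409/15698*1/12 = 921/7849 = pi_1  (ok)
  921/7849*1/4 + 4001/15698*1/6 + 2082/7849*5/12 + 1141/7849*1/4 + 3409/15698*1/6 = 4001/15698 = pi_2  (ok)
  921/7849*1/4 + 4001/15698*1/3 + 2082/7849*1/4 + 1141/7849*1/3 + 3409/15698*1/6 = 2082/7849 = pi_3  (ok)
  921/7849*1/4 + 4001/15698*1/4 + 2082/7849*1/12 + 1141/7849*1/12 + 3409/15698*1/12 = 1141/7849 = pi_4  (ok)
  921/7849*1/12 + 4001/15698*1/6 + 2082/7849*1/6 + 1141/7849*1/12 + 3409/15698*1/2 = 3409/15698 = pi_5  (ok)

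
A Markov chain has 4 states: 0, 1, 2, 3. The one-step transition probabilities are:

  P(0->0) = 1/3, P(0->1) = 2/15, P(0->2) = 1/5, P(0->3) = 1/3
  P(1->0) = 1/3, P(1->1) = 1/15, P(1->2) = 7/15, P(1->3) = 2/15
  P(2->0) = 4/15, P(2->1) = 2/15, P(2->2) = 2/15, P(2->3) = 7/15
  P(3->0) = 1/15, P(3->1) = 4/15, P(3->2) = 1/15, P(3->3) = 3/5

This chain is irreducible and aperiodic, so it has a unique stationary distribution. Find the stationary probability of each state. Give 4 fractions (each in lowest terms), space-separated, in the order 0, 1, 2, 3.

The stationary distribution satisfies pi = pi * P, i.e.:
  pi_0 = 1/3*pi_0 + 1/3*pi_1 + 4/15*pi_2 + 1/15*pi_3
  pi_1 = 2/15*pi_0 + 1/15*pi_1 + 2/15*pi_2 + 4/15*pi_3
  pi_2 = 1/5*pi_0 + 7/15*pi_1 + 2/15*pi_2 + 1/15*pi_3
  pi_3 = 1/3*pi_0 + 2/15*pi_1 + 7/15*pi_2 + 3/5*pi_3
with normalization: pi_0 + pi_1 + pi_2 + pi_3 = 1.

Using the first 3 balance equations plus normalization, the linear system A*pi = b is:
  [-2/3, 1/3, 4/15, 1/15] . pi = 0
  [2/15, -14/15, 2/15, 4/15] . pi = 0
  [1/5, 7/15, -13/15, 1/15] . pi = 0
  [1, 1, 1, 1] . pi = 1

Solving yields:
  pi_0 = 303/1480
  pi_1 = 133/740
  pi_2 = 263/1480
  pi_3 = 81/185

Verification (pi * P):
  303/1480*1/3 + 133/740*1/3 + 263/1480*4/15 + 81/185*1/15 = 303/1480 = pi_0  (ok)
  303/1480*2/15 + 133/740*1/15 + 263/1480*2/15 + 81/185*4/15 = 133/740 = pi_1  (ok)
  303/1480*1/5 + 133/740*7/15 + 263/1480*2/15 + 81/185*1/15 = 263/1480 = pi_2  (ok)
  303/1480*1/3 + 133/740*2/15 + 263/1480*7/15 + 81/185*3/5 = 81/185 = pi_3  (ok)

Answer: 303/1480 133/740 263/1480 81/185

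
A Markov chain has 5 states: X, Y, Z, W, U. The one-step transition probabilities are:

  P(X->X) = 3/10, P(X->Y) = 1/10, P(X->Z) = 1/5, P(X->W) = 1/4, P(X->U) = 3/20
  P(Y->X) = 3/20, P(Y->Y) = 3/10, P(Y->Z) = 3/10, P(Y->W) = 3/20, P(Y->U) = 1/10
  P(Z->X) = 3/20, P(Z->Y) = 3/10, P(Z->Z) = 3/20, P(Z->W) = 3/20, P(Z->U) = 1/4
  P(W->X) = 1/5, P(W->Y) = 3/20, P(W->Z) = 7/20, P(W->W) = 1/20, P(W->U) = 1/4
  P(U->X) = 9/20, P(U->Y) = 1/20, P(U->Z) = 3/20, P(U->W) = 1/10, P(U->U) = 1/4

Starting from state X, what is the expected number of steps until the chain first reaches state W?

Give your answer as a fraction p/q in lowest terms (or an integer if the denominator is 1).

Answer: 118300/22123

Derivation:
Let h_i = expected steps to first reach W from state i.
Boundary: h_W = 0.
First-step equations for the other states:
  h_X = 1 + 3/10*h_X + 1/10*h_Y + 1/5*h_Z + 1/4*h_W + 3/20*h_U
  h_Y = 1 + 3/20*h_X + 3/10*h_Y + 3/10*h_Z + 3/20*h_W + 1/10*h_U
  h_Z = 1 + 3/20*h_X + 3/10*h_Y + 3/20*h_Z + 3/20*h_W + 1/4*h_U
  h_U = 1 + 9/20*h_X + 1/20*h_Y + 3/20*h_Z + 1/10*h_W + 1/4*h_U

Substituting h_W = 0 and rearranging gives the linear system (I - Q) h = 1:
  [7/10, -1/10, -1/5, -3/20] . (h_X, h_Y, h_Z, h_U) = 1
  [-3/20, 7/10, -3/10, -1/10] . (h_X, h_Y, h_Z, h_U) = 1
  [-3/20, -3/10, 17/20, -1/4] . (h_X, h_Y, h_Z, h_U) = 1
  [-9/20, -1/20, -3/20, 3/4] . (h_X, h_Y, h_Z, h_U) = 1

Solving yields:
  h_X = 118300/22123
  h_Y = 133960/22123
  h_Z = 134260/22123
  h_U = 136260/22123

Starting state is X, so the expected hitting time is h_X = 118300/22123.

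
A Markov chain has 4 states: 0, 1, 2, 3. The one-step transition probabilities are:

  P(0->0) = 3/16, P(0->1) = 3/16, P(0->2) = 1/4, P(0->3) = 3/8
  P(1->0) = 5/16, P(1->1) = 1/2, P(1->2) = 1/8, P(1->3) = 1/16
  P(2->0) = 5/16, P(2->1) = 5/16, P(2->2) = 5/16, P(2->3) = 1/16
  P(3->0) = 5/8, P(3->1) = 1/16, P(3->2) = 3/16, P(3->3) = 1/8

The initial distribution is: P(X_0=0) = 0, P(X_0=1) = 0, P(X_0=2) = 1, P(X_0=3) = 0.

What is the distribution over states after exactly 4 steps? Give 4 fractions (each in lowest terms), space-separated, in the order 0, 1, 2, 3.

Propagating the distribution step by step (d_{t+1} = d_t * P):
d_0 = (0=0, 1=0, 2=1, 3=0)
  d_1[0] = 0*3/16 + 0*5/16 + 1*5/16 + 0*5/8 = 5/16
  d_1[1] = 0*3/16 + 0*1/2 + 1*5/16 + 0*1/16 = 5/16
  d_1[2] = 0*1/4 + 0*1/8 + 1*5/16 + 0*3/16 = 5/16
  d_1[3] = 0*3/8 + 0*1/16 + 1*1/16 + 0*1/8 = 1/16
d_1 = (0=5/16, 1=5/16, 2=5/16, 3=1/16)
  d_2[0] = 5/16*3/16 + 5/16*5/16 + 5/16*5/16 + 1/16*5/8 = 75/256
  d_2[1] = 5/16*3/16 + 5/16*1/2 + 5/16*5/16 + 1/16*1/16 = 81/256
  d_2[2] = 5/16*1/4 + 5/16*1/8 + 5/16*5/16 + 1/16*3/16 = 29/128
  d_2[3] = 5/16*3/8 + 5/16*1/16 + 5/16*1/16 + 1/16*1/8 = 21/128
d_2 = (0=75/256, 1=81/256, 2=29/128, 3=21/128)
  d_3[0] = 75/256*3/16 + 81/256*5/16 + 29/128*5/16 + 21/128*5/8 = 335/1024
  d_3[1] = 75/256*3/16 + 81/256*1/2 + 29/128*5/16 + 21/128*1/16 = 1205/4096
  d_3[2] = 75/256*1/4 + 81/256*1/8 + 29/128*5/16 + 21/128*3/16 = 439/2048
  d_3[3] = 75/256*3/8 + 81/256*1/16 + 29/128*1/16 + 21/128*1/8 = 673/4096
d_3 = (0=335/1024, 1=1205/4096, 2=439/2048, 3=673/4096)
  d_4[0] = 335/1024*3/16 + 1205/4096*5/16 + 439/2048*5/16 + 673/4096*5/8 = 21165/65536
  d_4[1] = 335/1024*3/16 + 1205/4096*1/2 + 439/2048*5/16 + 673/4096*1/16 = 18723/65536
  d_4[2] = 335/1024*1/4 + 1205/4096*1/8 + 439/2048*5/16 + 673/4096*3/16 = 14179/65536
  d_4[3] = 335/1024*3/8 + 1205/4096*1/16 + 439/2048*1/16 + 673/4096*1/8 = 11469/65536
d_4 = (0=21165/65536, 1=18723/65536, 2=14179/65536, 3=11469/65536)

Answer: 21165/65536 18723/65536 14179/65536 11469/65536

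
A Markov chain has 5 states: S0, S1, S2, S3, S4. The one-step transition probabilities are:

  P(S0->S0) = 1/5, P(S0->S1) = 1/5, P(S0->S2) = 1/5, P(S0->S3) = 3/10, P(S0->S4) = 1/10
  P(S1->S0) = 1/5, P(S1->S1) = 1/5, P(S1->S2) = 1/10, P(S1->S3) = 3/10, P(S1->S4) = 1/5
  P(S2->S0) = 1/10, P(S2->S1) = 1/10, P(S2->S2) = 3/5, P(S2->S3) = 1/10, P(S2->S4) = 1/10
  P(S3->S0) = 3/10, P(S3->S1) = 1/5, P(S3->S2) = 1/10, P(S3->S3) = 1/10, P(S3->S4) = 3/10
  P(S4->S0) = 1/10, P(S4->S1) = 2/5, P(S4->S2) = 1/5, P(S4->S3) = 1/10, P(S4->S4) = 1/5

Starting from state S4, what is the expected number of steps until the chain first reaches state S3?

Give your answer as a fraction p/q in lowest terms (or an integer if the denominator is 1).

Let h_i = expected steps to first reach S3 from state i.
Boundary: h_S3 = 0.
First-step equations for the other states:
  h_S0 = 1 + 1/5*h_S0 + 1/5*h_S1 + 1/5*h_S2 + 3/10*h_S3 + 1/10*h_S4
  h_S1 = 1 + 1/5*h_S0 + 1/5*h_S1 + 1/10*h_S2 + 3/10*h_S3 + 1/5*h_S4
  h_S2 = 1 + 1/10*h_S0 + 1/10*h_S1 + 3/5*h_S2 + 1/10*h_S3 + 1/10*h_S4
  h_S4 = 1 + 1/10*h_S0 + 2/5*h_S1 + 1/5*h_S2 + 1/10*h_S3 + 1/5*h_S4

Substituting h_S3 = 0 and rearranging gives the linear system (I - Q) h = 1:
  [4/5, -1/5, -1/5, -1/10] . (h_S0, h_S1, h_S2, h_S4) = 1
  [-1/5, 4/5, -1/10, -1/5] . (h_S0, h_S1, h_S2, h_S4) = 1
  [-1/10, -1/10, 2/5, -1/10] . (h_S0, h_S1, h_S2, h_S4) = 1
  [-1/10, -2/5, -1/5, 4/5] . (h_S0, h_S1, h_S2, h_S4) = 1

Solving yields:
  h_S0 = 1730/369
  h_S1 = 190/41
  h_S2 = 770/123
  h_S4 = 2110/369

Starting state is S4, so the expected hitting time is h_S4 = 2110/369.

Answer: 2110/369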